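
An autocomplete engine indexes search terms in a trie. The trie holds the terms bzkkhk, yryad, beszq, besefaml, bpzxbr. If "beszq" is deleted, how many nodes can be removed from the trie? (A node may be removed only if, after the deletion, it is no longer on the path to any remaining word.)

A node on "beszq"'s path can go only if nothing else ends at it or branches off below it.
The suffix "zq" (2 nodes) is used only by "beszq"; the node for "bes" still has the child "e", so pruning stops there.
Nodes removed: 2

2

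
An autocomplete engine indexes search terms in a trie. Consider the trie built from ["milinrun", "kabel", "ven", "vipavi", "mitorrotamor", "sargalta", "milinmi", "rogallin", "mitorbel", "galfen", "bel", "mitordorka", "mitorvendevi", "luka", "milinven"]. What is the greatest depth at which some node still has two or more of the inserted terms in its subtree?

The deepest shared node is where two words last agree before diverging.
e.g. "milinmi" and "milinrun" share the prefix "milin" of length 5; no pair shares a longer one.
Longest shared-prefix length: 5

5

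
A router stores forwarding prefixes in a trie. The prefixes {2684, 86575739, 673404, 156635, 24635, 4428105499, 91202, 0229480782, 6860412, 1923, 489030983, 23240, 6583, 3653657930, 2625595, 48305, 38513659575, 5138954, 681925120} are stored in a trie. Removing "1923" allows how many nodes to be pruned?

3

After clearing the end-marker at "1923", prune upward until reaching a node still needed by another word.
The suffix "923" (3 nodes) is used only by "1923"; the node for "1" still has the child "5", so pruning stops there.
Nodes removed: 3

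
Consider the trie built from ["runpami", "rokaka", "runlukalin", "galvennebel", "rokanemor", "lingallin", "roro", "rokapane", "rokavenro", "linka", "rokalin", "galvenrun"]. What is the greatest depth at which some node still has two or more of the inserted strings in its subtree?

The deepest shared node is where two words last agree before diverging.
e.g. "galvennebel" and "galvenrun" share the prefix "galven" of length 6; no pair shares a longer one.
Longest shared-prefix length: 6

6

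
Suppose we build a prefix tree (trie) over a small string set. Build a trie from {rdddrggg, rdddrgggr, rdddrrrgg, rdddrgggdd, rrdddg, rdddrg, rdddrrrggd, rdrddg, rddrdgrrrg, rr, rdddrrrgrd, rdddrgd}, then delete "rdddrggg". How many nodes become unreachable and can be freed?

0

Walk "rdddrggg" from the leaf back toward the root, removing each node that no remaining word uses.
Every node on "rdddrggg" is still needed (e.g. by "rdddrgggr"), so nothing is freed.
Nodes removed: 0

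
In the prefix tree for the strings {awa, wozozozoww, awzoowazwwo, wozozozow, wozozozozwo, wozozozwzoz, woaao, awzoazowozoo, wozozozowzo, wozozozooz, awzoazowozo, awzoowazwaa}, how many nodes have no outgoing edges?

A leaf is a node with no children — equivalently, the end of a word that is not a proper prefix of any other stored word.
Those words: "awa", "awzoazowozoo", "awzoowazwaa", "awzoowazwwo", "woaao", "wozozozooz", "wozozozoww", "wozozozowzo", "wozozozozwo", "wozozozwzoz"
Leaf count: 10

10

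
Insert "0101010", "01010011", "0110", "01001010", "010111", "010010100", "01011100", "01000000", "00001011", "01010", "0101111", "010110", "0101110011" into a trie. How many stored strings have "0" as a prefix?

13

Walk to "0"; the words in its subtree are exactly those with that prefix.
Matches: "00001011", "01000000", "01001010", "010010100", "01010", "01010011", "0101010", "010110", "010111", "01011100", "0101110011", "0101111", "0110"
Count: 13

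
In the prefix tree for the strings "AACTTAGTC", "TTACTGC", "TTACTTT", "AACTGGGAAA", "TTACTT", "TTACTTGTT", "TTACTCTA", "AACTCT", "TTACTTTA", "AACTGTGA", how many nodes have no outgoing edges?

8

Leaves are exactly the stored words that no other stored word extends.
Those words: "AACTCT", "AACTGGGAAA", "AACTGTGA", "AACTTAGTC", "TTACTCTA", "TTACTGC", "TTACTTGTT", "TTACTTTA"
Leaf count: 8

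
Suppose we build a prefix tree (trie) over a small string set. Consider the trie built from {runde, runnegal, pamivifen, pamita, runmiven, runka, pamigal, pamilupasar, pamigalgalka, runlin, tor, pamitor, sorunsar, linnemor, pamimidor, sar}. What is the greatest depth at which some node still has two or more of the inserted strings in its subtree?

7

Equivalently: take the maximum, over all pairs, of their longest common prefix length.
e.g. "pamigal" and "pamigalgalka" share the prefix "pamigal" of length 7; no pair shares a longer one.
Longest shared-prefix length: 7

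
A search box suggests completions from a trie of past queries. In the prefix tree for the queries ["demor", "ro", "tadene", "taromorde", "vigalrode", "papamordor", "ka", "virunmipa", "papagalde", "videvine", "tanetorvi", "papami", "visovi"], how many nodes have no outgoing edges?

13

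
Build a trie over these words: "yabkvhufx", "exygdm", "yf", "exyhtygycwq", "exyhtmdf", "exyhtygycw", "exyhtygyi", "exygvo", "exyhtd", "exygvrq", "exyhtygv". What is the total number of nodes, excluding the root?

34

For each word, the new-node count is its length minus the longest prefix already in the trie:
  "yabkvhufx" → 9 new (y, a, b, k, v, h, u, f, x)
  "exygdm" → 6 new (e, x, y, g, d, m)
  "yf" → prefix "y" already present; 1 new (f)
  "exyhtygycwq" → prefix "exy" already present; 8 new (h, t, y, g, y, c, w, q)
  "exyhtmdf" → prefix "exyht" already present; 3 new (m, d, f)
  "exyhtygycw" → prefix "exyhtygycw" already present; 0 new (none)
  "exyhtygyi" → prefix "exyhtygy" already present; 1 new (i)
  "exygvo" → prefix "exyg" already present; 2 new (v, o)
  "exyhtd" → prefix "exyht" already present; 1 new (d)
  "exygvrq" → prefix "exygv" already present; 2 new (r, q)
  "exyhtygv" → prefix "exyhtyg" already present; 1 new (v)
Total nodes = 9 + 6 + 1 + 8 + 3 + 0 + 1 + 2 + 1 + 2 + 1 = 34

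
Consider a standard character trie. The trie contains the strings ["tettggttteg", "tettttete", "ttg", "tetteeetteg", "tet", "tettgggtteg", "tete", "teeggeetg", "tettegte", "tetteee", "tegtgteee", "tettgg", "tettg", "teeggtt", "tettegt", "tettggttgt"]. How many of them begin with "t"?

16

Walk to "t"; the words in its subtree are exactly those with that prefix.
Matches: "teeggeetg", "teeggtt", "tegtgteee", "tet", "tete", "tetteee", "tetteeetteg", "tettegt", "tettegte", "tettg", "tettgg", "tettgggtteg", "tettggttgt", "tettggttteg", "tettttete", "ttg"
Count: 16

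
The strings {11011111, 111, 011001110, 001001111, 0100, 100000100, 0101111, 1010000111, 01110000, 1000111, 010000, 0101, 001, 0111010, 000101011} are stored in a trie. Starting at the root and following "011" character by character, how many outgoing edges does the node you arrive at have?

2

Walk "011" from the root, arriving at one node.
Characters that immediately follow "011" among the stored strings: {0, 1}.
That node has 2 child edges.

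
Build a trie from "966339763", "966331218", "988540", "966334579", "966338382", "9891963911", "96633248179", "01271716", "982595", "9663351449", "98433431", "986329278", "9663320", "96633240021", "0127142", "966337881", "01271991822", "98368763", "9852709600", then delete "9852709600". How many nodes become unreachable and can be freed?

Walk "9852709600" from the leaf back toward the root, removing each node that no remaining word uses.
The suffix "52709600" (8 nodes) is used only by "9852709600"; the node for "98" still has the child "8", so pruning stops there.
Nodes removed: 8

8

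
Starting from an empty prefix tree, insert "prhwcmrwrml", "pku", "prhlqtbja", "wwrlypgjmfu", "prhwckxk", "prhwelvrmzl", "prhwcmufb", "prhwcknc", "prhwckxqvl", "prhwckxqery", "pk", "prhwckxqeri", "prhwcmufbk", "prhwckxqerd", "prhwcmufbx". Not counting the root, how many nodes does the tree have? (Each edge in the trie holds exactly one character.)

Trace insertions, counting only characters that open a new branch:
  "prhwcmrwrml" → 11 new (p, r, h, w, c, m, r, w, r, m, l)
  "pku" → prefix "p" already present; 2 new (k, u)
  "prhlqtbja" → prefix "prh" already present; 6 new (l, q, t, b, j, a)
  "wwrlypgjmfu" → 11 new (w, w, r, l, y, p, g, j, m, f, u)
  "prhwckxk" → prefix "prhwc" already present; 3 new (k, x, k)
  "prhwelvrmzl" → prefix "prhw" already present; 7 new (e, l, v, r, m, z, l)
  "prhwcmufb" → prefix "prhwcm" already present; 3 new (u, f, b)
  "prhwcknc" → prefix "prhwck" already present; 2 new (n, c)
  "prhwckxqvl" → prefix "prhwckx" already present; 3 new (q, v, l)
  "prhwckxqery" → prefix "prhwckxq" already present; 3 new (e, r, y)
  "pk" → prefix "pk" already present; 0 new (none)
  "prhwckxqeri" → prefix "prhwckxqer" already present; 1 new (i)
  "prhwcmufbk" → prefix "prhwcmufb" already present; 1 new (k)
  "prhwckxqerd" → prefix "prhwckxqer" already present; 1 new (d)
  "prhwcmufbx" → prefix "prhwcmufb" already present; 1 new (x)
Total nodes = 11 + 2 + 6 + 11 + 3 + 7 + 3 + 2 + 3 + 3 + 0 + 1 + 1 + 1 + 1 = 55

55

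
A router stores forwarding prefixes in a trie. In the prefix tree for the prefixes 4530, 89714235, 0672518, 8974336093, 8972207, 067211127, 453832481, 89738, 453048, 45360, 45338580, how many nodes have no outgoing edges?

10

Leaves are exactly the stored words that no other stored word extends.
Those words: "067211127", "0672518", "453048", "45338580", "45360", "453832481", "89714235", "8972207", "89738", "8974336093"
Leaf count: 10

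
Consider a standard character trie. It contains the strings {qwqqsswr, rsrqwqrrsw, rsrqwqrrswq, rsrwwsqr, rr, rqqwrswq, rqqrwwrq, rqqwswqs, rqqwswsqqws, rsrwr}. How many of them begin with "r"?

9

Traverse to the node for "r", then collect every word in that subtree.
Words under "r": rqqrwwrq, rqqwrswq, rqqwswqs, rqqwswsqqws, rr, rsrqwqrrsw, rsrqwqrrswq, rsrwr, rsrwwsqr
Count: 9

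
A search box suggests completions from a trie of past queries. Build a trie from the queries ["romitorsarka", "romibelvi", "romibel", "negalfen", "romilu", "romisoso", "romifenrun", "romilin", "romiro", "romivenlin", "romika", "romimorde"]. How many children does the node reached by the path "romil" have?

The children of the "romil" node are the distinct next characters among strings starting with "romil".
Characters that immediately follow "romil" among the stored strings: {i, u}.
That node has 2 child edges.

2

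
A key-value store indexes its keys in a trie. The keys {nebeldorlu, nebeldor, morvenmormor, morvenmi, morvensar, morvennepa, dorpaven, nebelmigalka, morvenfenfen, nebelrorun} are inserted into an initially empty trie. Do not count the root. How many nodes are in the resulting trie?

56

Trace insertions, counting only characters that open a new branch:
  "nebeldorlu" → 10 new (n, e, b, e, l, d, o, r, l, u)
  "nebeldor" → prefix "nebeldor" already present; 0 new (none)
  "morvenmormor" → 12 new (m, o, r, v, e, n, m, o, r, m, o, r)
  "morvenmi" → prefix "morvenm" already present; 1 new (i)
  "morvensar" → prefix "morven" already present; 3 new (s, a, r)
  "morvennepa" → prefix "morven" already present; 4 new (n, e, p, a)
  "dorpaven" → 8 new (d, o, r, p, a, v, e, n)
  "nebelmigalka" → prefix "nebel" already present; 7 new (m, i, g, a, l, k, a)
  "morvenfenfen" → prefix "morven" already present; 6 new (f, e, n, f, e, n)
  "nebelrorun" → prefix "nebel" already present; 5 new (r, o, r, u, n)
Total nodes = 10 + 0 + 12 + 1 + 3 + 4 + 8 + 7 + 6 + 5 = 56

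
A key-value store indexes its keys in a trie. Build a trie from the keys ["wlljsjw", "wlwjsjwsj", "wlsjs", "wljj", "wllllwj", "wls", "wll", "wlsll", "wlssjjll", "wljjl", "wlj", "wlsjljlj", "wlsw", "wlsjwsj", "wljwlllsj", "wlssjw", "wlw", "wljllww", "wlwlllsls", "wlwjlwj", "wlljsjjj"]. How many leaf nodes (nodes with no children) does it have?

16

Leaves are exactly the stored words that no other stored word extends.
Those words: "wljjl", "wljllww", "wljwlllsj", "wlljsjjj", "wlljsjw", "wllllwj", "wlsjljlj", "wlsjs", "wlsjwsj", "wlsll", "wlssjjll", "wlssjw", "wlsw", "wlwjlwj", "wlwjsjwsj", "wlwlllsls"
Leaf count: 16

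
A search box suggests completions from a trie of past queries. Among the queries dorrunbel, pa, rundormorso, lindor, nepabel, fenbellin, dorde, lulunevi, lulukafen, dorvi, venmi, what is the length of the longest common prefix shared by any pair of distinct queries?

4

Equivalently: take the maximum, over all pairs, of their longest common prefix length.
e.g. "lulukafen" and "lulunevi" share the prefix "lulu" of length 4; no pair shares a longer one.
Longest shared-prefix length: 4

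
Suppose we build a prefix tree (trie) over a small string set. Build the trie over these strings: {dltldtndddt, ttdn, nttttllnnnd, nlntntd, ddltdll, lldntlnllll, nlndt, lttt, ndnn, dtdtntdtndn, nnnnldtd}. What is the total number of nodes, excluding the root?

74

Count nodes per top-level branch (shared prefixes stored once):
  'd'-branch (ddltdll, dltldtndddt, dtdtntdtndn): 27 nodes
  'l'-branch (lldntlnllll, lttt): 14 nodes
  'n'-branch (ndnn, nlndt, nlntntd, nnnnldtd, nttttllnnnd): 29 nodes
  't'-branch (ttdn): 4 nodes
Sum: 74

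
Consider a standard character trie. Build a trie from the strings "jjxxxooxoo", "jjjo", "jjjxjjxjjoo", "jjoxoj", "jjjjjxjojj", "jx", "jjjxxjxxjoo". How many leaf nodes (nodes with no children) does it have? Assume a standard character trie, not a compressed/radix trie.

Leaves are exactly the stored words that no other stored word extends.
Those words: "jjjjjxjojj", "jjjo", "jjjxjjxjjoo", "jjjxxjxxjoo", "jjoxoj", "jjxxxooxoo", "jx"
Leaf count: 7

7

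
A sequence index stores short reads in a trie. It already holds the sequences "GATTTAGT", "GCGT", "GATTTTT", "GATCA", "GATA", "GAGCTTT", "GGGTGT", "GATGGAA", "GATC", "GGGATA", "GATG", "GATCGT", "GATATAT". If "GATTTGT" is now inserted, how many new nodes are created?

Walking "GATTTGT" from the root, the first 5 characters ("GATTT") follow existing edges; "G" is the first miss.
Each of the 2 remaining characters creates one node.

2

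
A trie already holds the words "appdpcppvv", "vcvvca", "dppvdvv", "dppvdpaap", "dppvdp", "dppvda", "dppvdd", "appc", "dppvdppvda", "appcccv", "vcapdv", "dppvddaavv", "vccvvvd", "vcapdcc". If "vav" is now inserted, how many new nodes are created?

2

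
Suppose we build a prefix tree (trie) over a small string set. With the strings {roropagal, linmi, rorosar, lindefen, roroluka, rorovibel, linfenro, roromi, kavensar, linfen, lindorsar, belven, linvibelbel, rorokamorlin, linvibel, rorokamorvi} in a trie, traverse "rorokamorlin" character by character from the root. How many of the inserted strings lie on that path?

1

Check each prefix of "rorokamorlin" against the stored set — each match is an end-marker on the path.
Prefixes of the query that are stored words: "rorokamorlin"
Count: 1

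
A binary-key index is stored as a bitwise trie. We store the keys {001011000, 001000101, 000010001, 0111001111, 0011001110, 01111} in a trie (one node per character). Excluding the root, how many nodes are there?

Insert word by word; a character creates a node only if that edge doesn't already exist:
  "001011000" → 9 new (0, 0, 1, 0, 1, 1, 0, 0, 0)
  "001000101" → prefix "0010" already present; 5 new (0, 0, 1, 0, 1)
  "000010001" → prefix "00" already present; 7 new (0, 0, 1, 0, 0, 0, 1)
  "0111001111" → prefix "0" already present; 9 new (1, 1, 1, 0, 0, 1, 1, 1, 1)
  "0011001110" → prefix "001" already present; 7 new (1, 0, 0, 1, 1, 1, 0)
  "01111" → prefix "0111" already present; 1 new (1)
Total nodes = 9 + 5 + 7 + 9 + 7 + 1 = 38

38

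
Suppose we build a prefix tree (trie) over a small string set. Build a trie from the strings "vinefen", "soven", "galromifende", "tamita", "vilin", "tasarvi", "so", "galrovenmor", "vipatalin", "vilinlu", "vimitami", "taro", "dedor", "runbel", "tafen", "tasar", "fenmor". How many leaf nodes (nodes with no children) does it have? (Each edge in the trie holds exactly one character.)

Leaves are exactly the stored words that no other stored word extends.
Those words: "dedor", "fenmor", "galromifende", "galrovenmor", "runbel", "soven", "tafen", "tamita", "taro", "tasarvi", "vilinlu", "vimitami", "vinefen", "vipatalin"
Leaf count: 14

14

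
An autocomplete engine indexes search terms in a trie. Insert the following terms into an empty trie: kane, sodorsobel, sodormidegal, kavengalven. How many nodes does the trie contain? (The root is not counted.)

Count nodes per top-level branch (shared prefixes stored once):
  'k'-branch (kane, kavengalven): 13 nodes
  's'-branch (sodormidegal, sodorsobel): 17 nodes
Sum: 30

30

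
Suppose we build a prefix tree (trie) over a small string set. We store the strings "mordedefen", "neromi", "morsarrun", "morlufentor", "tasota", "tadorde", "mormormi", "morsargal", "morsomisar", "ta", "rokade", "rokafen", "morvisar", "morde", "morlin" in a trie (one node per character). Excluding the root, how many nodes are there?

71

Count nodes per top-level branch (shared prefixes stored once):
  'm'-branch (morde, mordedefen, morlin, morlufentor, mormormi, morsargal, morsarrun, morsomisar, morvisar): 45 nodes
  'n'-branch (neromi): 6 nodes
  'r'-branch (rokade, rokafen): 9 nodes
  't'-branch (ta, tadorde, tasota): 11 nodes
Sum: 71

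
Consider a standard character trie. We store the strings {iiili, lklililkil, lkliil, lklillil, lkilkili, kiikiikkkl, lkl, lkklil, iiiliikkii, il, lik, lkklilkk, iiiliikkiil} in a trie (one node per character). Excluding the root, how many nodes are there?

Trace insertions, counting only characters that open a new branch:
  "iiili" → 5 new (i, i, i, l, i)
  "lklililkil" → 10 new (l, k, l, i, l, i, l, k, i, l)
  "lkliil" → prefix "lkli" already present; 2 new (i, l)
  "lklillil" → prefix "lklil" already present; 3 new (l, i, l)
  "lkilkili" → prefix "lk" already present; 6 new (i, l, k, i, l, i)
  "kiikiikkkl" → 10 new (k, i, i, k, i, i, k, k, k, l)
  "lkl" → prefix "lkl" already present; 0 new (none)
  "lkklil" → prefix "lk" already present; 4 new (k, l, i, l)
  "iiiliikkii" → prefix "iiili" already present; 5 new (i, k, k, i, i)
  "il" → prefix "i" already present; 1 new (l)
  "lik" → prefix "l" already present; 2 new (i, k)
  "lkklilkk" → prefix "lkklil" already present; 2 new (k, k)
  "iiiliikkiil" → prefix "iiiliikkii" already present; 1 new (l)
Total nodes = 5 + 10 + 2 + 3 + 6 + 10 + 0 + 4 + 5 + 1 + 2 + 2 + 1 = 51

51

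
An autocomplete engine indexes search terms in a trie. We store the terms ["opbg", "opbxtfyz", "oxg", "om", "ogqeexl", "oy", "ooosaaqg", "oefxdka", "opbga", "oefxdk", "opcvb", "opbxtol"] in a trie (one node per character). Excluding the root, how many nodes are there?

38

Trie structure (* marks end of a word):
(root)
└─ o
   ├─ e
   │  └─ f
   │     └─ x
   │        └─ d
   │           └─ k *
   │              └─ a *
   ├─ g
   │  └─ q
   │     └─ e
   │        └─ e
   │           └─ x
   │              └─ l *
   ├─ m *
   ├─ o
   │  └─ o
   │     └─ s
   │        └─ a
   │           └─ a
   │              └─ q
   │                 └─ g *
   ├─ p
   │  ├─ b
   │  │  ├─ g *
   │  │  │  └─ a *
   │  │  └─ x
   │  │     └─ t
   │  │        ├─ f
   │  │        │  └─ y
   │  │        │     └─ z *
   │  │        └─ o
   │  │           └─ l *
   │  └─ c
   │     └─ v
   │        └─ b *
   ├─ x
   │  └─ g *
   └─ y *
Counting every labelled node above: 38.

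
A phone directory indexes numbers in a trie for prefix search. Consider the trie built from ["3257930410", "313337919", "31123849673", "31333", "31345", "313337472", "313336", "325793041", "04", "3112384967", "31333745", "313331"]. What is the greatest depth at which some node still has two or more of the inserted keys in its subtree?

The deepest shared node is where two words last agree before diverging.
e.g. "3112384967" and "31123849673" share the prefix "3112384967" of length 10; no pair shares a longer one.
Longest shared-prefix length: 10

10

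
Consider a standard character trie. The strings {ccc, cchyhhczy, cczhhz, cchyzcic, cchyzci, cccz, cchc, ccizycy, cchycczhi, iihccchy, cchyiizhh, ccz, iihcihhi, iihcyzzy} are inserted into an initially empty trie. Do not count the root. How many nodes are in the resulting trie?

51

Count nodes per top-level branch (shared prefixes stored once):
  'c'-branch (ccc, cccz, cchc, cchycczhi, cchyhhczy, cchyiizhh, cchyzci, cchyzcic, ccizycy, ccz, cczhhz): 35 nodes
  'i'-branch (iihccchy, iihcihhi, iihcyzzy): 16 nodes
Sum: 51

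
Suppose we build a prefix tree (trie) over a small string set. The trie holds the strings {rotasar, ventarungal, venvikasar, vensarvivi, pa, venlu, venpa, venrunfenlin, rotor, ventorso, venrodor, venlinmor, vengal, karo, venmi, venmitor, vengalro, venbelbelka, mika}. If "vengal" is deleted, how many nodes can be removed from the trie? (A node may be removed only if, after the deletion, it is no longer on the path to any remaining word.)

After clearing the end-marker at "vengal", prune upward until reaching a node still needed by another word.
Every node on "vengal" is still needed (e.g. by "vengalro"), so nothing is freed.
Nodes removed: 0

0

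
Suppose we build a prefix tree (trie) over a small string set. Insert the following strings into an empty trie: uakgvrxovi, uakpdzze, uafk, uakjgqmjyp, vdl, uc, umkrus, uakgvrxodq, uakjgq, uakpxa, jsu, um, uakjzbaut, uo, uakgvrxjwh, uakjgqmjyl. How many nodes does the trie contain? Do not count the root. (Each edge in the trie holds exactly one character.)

50

For each word, the new-node count is its length minus the longest prefix already in the trie:
  "uakgvrxovi" → 10 new (u, a, k, g, v, r, x, o, v, i)
  "uakpdzze" → prefix "uak" already present; 5 new (p, d, z, z, e)
  "uafk" → prefix "ua" already present; 2 new (f, k)
  "uakjgqmjyp" → prefix "uak" already present; 7 new (j, g, q, m, j, y, p)
  "vdl" → 3 new (v, d, l)
  "uc" → prefix "u" already present; 1 new (c)
  "umkrus" → prefix "u" already present; 5 new (m, k, r, u, s)
  "uakgvrxodq" → prefix "uakgvrxo" already present; 2 new (d, q)
  "uakjgq" → prefix "uakjgq" already present; 0 new (none)
  "uakpxa" → prefix "uakp" already present; 2 new (x, a)
  "jsu" → 3 new (j, s, u)
  "um" → prefix "um" already present; 0 new (none)
  "uakjzbaut" → prefix "uakj" already present; 5 new (z, b, a, u, t)
  "uo" → prefix "u" already present; 1 new (o)
  "uakgvrxjwh" → prefix "uakgvrx" already present; 3 new (j, w, h)
  "uakjgqmjyl" → prefix "uakjgqmjy" already present; 1 new (l)
Total nodes = 10 + 5 + 2 + 7 + 3 + 1 + 5 + 2 + 0 + 2 + 3 + 0 + 5 + 1 + 3 + 1 = 50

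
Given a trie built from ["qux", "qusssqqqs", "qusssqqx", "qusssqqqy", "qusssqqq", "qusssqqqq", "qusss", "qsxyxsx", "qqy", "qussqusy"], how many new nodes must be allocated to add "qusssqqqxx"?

2

Walking "qusssqqqxx" from the root, the first 8 characters ("qusssqqq") follow existing edges; "x" is the first miss.
Each of the 2 remaining characters creates one node.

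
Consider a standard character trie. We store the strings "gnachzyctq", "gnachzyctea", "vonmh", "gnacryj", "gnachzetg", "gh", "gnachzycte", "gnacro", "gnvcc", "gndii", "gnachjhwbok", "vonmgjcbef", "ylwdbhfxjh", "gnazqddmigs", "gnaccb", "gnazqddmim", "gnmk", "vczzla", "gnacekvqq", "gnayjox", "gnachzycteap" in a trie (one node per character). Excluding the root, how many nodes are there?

81

Insert word by word; a character creates a node only if that edge doesn't already exist:
  "gnachzyctq" → 10 new (g, n, a, c, h, z, y, c, t, q)
  "gnachzyctea" → prefix "gnachzyct" already present; 2 new (e, a)
  "vonmh" → 5 new (v, o, n, m, h)
  "gnacryj" → prefix "gnac" already present; 3 new (r, y, j)
  "gnachzetg" → prefix "gnachz" already present; 3 new (e, t, g)
  "gh" → prefix "g" already present; 1 new (h)
  "gnachzycte" → prefix "gnachzycte" already present; 0 new (none)
  "gnacro" → prefix "gnacr" already present; 1 new (o)
  "gnvcc" → prefix "gn" already present; 3 new (v, c, c)
  "gndii" → prefix "gn" already present; 3 new (d, i, i)
  "gnachjhwbok" → prefix "gnach" already present; 6 new (j, h, w, b, o, k)
  "vonmgjcbef" → prefix "vonm" already present; 6 new (g, j, c, b, e, f)
  "ylwdbhfxjh" → 10 new (y, l, w, d, b, h, f, x, j, h)
  "gnazqddmigs" → prefix "gna" already present; 8 new (z, q, d, d, m, i, g, s)
  "gnaccb" → prefix "gnac" already present; 2 new (c, b)
  "gnazqddmim" → prefix "gnazqddmi" already present; 1 new (m)
  "gnmk" → prefix "gn" already present; 2 new (m, k)
  "vczzla" → prefix "v" already present; 5 new (c, z, z, l, a)
  "gnacekvqq" → prefix "gnac" already present; 5 new (e, k, v, q, q)
  "gnayjox" → prefix "gna" already present; 4 new (y, j, o, x)
  "gnachzycteap" → prefix "gnachzyctea" already present; 1 new (p)
Total nodes = 10 + 2 + 5 + 3 + 3 + 1 + 0 + 1 + 3 + 3 + 6 + 6 + 10 + 8 + 2 + 1 + 2 + 5 + 5 + 4 + 1 = 81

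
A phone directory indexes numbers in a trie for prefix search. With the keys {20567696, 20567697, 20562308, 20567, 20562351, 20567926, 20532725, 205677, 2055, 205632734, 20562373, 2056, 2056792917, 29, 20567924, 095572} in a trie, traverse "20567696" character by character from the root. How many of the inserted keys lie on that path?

3

Traverse "20567696" character by character; count nodes along the way that are marked as word ends.
Prefixes of the query that are stored words: "2056", "20567", "20567696"
Count: 3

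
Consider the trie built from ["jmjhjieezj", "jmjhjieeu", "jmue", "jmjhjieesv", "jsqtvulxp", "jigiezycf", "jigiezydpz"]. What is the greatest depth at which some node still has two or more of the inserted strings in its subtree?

8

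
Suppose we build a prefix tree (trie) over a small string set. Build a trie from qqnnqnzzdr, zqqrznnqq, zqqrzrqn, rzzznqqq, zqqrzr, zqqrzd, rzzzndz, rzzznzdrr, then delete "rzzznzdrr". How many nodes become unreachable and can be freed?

After clearing the end-marker at "rzzznzdrr", prune upward until reaching a node still needed by another word.
The suffix "zdrr" (4 nodes) is used only by "rzzznzdrr"; the node for "rzzzn" still has the child "q", so pruning stops there.
Nodes removed: 4

4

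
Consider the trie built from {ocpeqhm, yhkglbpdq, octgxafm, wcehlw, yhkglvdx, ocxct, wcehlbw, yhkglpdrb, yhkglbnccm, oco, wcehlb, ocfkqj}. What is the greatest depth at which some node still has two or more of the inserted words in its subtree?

Look for the deepest trie node that still has at least two words in its subtree.
e.g. "wcehlb" and "wcehlbw" share the prefix "wcehlb" of length 6; no pair shares a longer one.
Longest shared-prefix length: 6

6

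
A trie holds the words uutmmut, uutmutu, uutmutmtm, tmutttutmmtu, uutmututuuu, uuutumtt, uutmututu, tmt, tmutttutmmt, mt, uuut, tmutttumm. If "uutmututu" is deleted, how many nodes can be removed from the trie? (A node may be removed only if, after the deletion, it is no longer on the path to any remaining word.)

0

Walk "uutmututu" from the leaf back toward the root, removing each node that no remaining word uses.
Every node on "uutmututu" is still needed (e.g. by "uutmututuuu"), so nothing is freed.
Nodes removed: 0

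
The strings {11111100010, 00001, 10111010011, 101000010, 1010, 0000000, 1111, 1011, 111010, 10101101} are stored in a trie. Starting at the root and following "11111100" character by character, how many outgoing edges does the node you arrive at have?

The children of the "11111100" node are the distinct next characters among strings starting with "11111100".
Distinct next characters after "11111100": 0.
That node has 1 child edge.

1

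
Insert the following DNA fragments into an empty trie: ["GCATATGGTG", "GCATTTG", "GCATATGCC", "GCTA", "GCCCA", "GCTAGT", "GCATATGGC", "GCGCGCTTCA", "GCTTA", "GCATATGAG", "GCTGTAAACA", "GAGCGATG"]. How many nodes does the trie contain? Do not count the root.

Count nodes per top-level branch (shared prefixes stored once):
  'G'-branch (GAGCGATG, GCATATGAG, GCATATGCC, GCATATGGC, GCATATGGTG, GCATTTG, GCCCA, GCGCGCTTCA, GCTA, GCTAGT, GCTGTAAACA, GCTTA): 49 nodes
Sum: 49

49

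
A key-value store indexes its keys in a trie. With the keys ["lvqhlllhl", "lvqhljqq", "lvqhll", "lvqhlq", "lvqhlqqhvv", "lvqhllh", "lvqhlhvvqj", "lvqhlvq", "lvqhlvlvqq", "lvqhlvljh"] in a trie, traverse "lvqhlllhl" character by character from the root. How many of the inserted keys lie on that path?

Check each prefix of "lvqhlllhl" against the stored set — each match is an end-marker on the path.
Prefixes of the query that are stored words: "lvqhll", "lvqhlllhl"
Count: 2

2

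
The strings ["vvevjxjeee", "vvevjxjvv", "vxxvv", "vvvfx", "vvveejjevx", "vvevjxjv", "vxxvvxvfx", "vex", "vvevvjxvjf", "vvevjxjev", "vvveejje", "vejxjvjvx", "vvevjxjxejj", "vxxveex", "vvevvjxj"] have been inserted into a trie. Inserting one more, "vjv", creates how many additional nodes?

Walking "vjv" from the root, the first 1 characters ("v") follow existing edges; "j" is the first miss.
So 3 − 1 = 2 new nodes.

2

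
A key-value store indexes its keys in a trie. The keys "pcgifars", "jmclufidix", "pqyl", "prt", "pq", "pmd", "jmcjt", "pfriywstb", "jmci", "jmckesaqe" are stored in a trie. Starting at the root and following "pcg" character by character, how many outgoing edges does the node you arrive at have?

1

Walk "pcg" from the root, arriving at one node.
Characters that immediately follow "pcg" among the stored strings: {i}.
That node has 1 child edge.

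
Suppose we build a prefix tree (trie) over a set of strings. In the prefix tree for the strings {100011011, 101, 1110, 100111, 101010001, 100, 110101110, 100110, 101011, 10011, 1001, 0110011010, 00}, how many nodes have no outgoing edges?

9

Leaves are exactly the stored words that no other stored word extends.
Those words: "00", "0110011010", "100011011", "100110", "100111", "101010001", "101011", "110101110", "1110"
Leaf count: 9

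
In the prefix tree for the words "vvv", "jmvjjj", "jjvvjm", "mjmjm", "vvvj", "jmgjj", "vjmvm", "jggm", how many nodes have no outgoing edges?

Leaves are exactly the stored words that no other stored word extends.
Those words: "jggm", "jjvvjm", "jmgjj", "jmvjjj", "mjmjm", "vjmvm", "vvvj"
Leaf count: 7

7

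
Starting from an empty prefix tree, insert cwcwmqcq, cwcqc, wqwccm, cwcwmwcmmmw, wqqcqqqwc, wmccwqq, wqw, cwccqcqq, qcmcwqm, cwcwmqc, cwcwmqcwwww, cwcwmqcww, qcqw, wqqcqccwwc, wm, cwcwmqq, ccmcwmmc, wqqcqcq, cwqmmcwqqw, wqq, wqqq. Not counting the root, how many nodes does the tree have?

For each word, the new-node count is its length minus the longest prefix already in the trie:
  "cwcwmqcq" → 8 new (c, w, c, w, m, q, c, q)
  "cwcqc" → prefix "cwc" already present; 2 new (q, c)
  "wqwccm" → 6 new (w, q, w, c, c, m)
  "cwcwmwcmmmw" → prefix "cwcwm" already present; 6 new (w, c, m, m, m, w)
  "wqqcqqqwc" → prefix "wq" already present; 7 new (q, c, q, q, q, w, c)
  "wmccwqq" → prefix "w" already present; 6 new (m, c, c, w, q, q)
  "wqw" → prefix "wqw" already present; 0 new (none)
  "cwccqcqq" → prefix "cwc" already present; 5 new (c, q, c, q, q)
  "qcmcwqm" → 7 new (q, c, m, c, w, q, m)
  "cwcwmqc" → prefix "cwcwmqc" already present; 0 new (none)
  "cwcwmqcwwww" → prefix "cwcwmqc" already present; 4 new (w, w, w, w)
  "cwcwmqcww" → prefix "cwcwmqcww" already present; 0 new (none)
  "qcqw" → prefix "qc" already present; 2 new (q, w)
  "wqqcqccwwc" → prefix "wqqcq" already present; 5 new (c, c, w, w, c)
  "wm" → prefix "wm" already present; 0 new (none)
  "cwcwmqq" → prefix "cwcwmq" already present; 1 new (q)
  "ccmcwmmc" → prefix "c" already present; 7 new (c, m, c, w, m, m, c)
  "wqqcqcq" → prefix "wqqcqc" already present; 1 new (q)
  "cwqmmcwqqw" → prefix "cw" already present; 8 new (q, m, m, c, w, q, q, w)
  "wqq" → prefix "wqq" already present; 0 new (none)
  "wqqq" → prefix "wqq" already present; 1 new (q)
Total nodes = 8 + 2 + 6 + 6 + 7 + 6 + 0 + 5 + 7 + 0 + 4 + 0 + 2 + 5 + 0 + 1 + 7 + 1 + 8 + 0 + 1 = 76

76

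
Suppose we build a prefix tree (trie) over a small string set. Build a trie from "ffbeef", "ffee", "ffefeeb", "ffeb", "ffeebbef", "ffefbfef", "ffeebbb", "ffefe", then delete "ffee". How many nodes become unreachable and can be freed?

0

A node on "ffee"'s path can go only if nothing else ends at it or branches off below it.
Every node on "ffee" is still needed (e.g. by "ffeebbef"), so nothing is freed.
Nodes removed: 0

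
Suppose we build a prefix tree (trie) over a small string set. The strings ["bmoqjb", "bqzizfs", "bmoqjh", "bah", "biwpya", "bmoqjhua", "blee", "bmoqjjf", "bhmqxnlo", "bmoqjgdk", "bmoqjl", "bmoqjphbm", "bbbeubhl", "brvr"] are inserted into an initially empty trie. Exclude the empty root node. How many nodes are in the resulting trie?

52

Count nodes per top-level branch (shared prefixes stored once):
  'b'-branch (bah, bbbeubhl, bhmqxnlo, biwpya, blee, bmoqjb, bmoqjgdk, bmoqjh, bmoqjhua, bmoqjjf, bmoqjl, bmoqjphbm, bqzizfs, brvr): 52 nodes
Sum: 52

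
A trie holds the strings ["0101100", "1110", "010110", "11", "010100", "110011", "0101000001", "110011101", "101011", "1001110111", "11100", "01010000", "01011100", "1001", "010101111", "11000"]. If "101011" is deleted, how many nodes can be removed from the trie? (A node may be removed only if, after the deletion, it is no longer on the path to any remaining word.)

A node on "101011"'s path can go only if nothing else ends at it or branches off below it.
The suffix "1011" (4 nodes) is used only by "101011"; the node for "10" still has the child "0", so pruning stops there.
Nodes removed: 4

4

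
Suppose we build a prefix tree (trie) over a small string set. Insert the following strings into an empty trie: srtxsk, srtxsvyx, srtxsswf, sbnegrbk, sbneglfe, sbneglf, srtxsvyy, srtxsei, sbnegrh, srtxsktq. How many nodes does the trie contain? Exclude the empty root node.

28

Insert word by word; a character creates a node only if that edge doesn't already exist:
  "srtxsk" → 6 new (s, r, t, x, s, k)
  "srtxsvyx" → prefix "srtxs" already present; 3 new (v, y, x)
  "srtxsswf" → prefix "srtxs" already present; 3 new (s, w, f)
  "sbnegrbk" → prefix "s" already present; 7 new (b, n, e, g, r, b, k)
  "sbneglfe" → prefix "sbneg" already present; 3 new (l, f, e)
  "sbneglf" → prefix "sbneglf" already present; 0 new (none)
  "srtxsvyy" → prefix "srtxsvy" already present; 1 new (y)
  "srtxsei" → prefix "srtxs" already present; 2 new (e, i)
  "sbnegrh" → prefix "sbnegr" already present; 1 new (h)
  "srtxsktq" → prefix "srtxsk" already present; 2 new (t, q)
Total nodes = 6 + 3 + 3 + 7 + 3 + 0 + 1 + 2 + 1 + 2 = 28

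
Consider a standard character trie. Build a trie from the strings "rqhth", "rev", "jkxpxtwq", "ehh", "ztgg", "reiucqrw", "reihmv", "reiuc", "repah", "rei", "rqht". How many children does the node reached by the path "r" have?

2

Follow the path "r" to its node, then look at its outgoing edges.
Distinct next characters after "r": e, q.
That node has 2 child edges.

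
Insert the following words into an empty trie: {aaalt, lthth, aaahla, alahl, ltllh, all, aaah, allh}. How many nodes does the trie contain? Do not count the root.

Insert word by word; a character creates a node only if that edge doesn't already exist:
  "aaalt" → 5 new (a, a, a, l, t)
  "lthth" → 5 new (l, t, h, t, h)
  "aaahla" → prefix "aaa" already present; 3 new (h, l, a)
  "alahl" → prefix "a" already present; 4 new (l, a, h, l)
  "ltllh" → prefix "lt" already present; 3 new (l, l, h)
  "all" → prefix "al" already present; 1 new (l)
  "aaah" → prefix "aaah" already present; 0 new (none)
  "allh" → prefix "all" already present; 1 new (h)
Total nodes = 5 + 5 + 3 + 4 + 3 + 1 + 0 + 1 = 22

22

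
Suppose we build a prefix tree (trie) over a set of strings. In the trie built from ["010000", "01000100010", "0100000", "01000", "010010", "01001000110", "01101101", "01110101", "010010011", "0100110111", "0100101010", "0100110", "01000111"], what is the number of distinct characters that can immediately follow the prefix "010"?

1

Follow the path "010" to its node, then look at its outgoing edges.
Characters that immediately follow "010" among the stored strings: {0}.
That node has 1 child edge.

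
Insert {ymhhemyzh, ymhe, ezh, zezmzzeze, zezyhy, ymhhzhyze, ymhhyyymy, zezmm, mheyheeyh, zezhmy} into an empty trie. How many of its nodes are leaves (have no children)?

10

Leaves are exactly the stored words that no other stored word extends.
Those words: "ezh", "mheyheeyh", "ymhe", "ymhhemyzh", "ymhhyyymy", "ymhhzhyze", "zezhmy", "zezmm", "zezmzzeze", "zezyhy"
Leaf count: 10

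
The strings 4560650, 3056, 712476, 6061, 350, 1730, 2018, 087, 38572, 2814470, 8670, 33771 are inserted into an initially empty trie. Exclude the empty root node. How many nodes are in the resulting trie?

52

Insert word by word; a character creates a node only if that edge doesn't already exist:
  "4560650" → 7 new (4, 5, 6, 0, 6, 5, 0)
  "3056" → 4 new (3, 0, 5, 6)
  "712476" → 6 new (7, 1, 2, 4, 7, 6)
  "6061" → 4 new (6, 0, 6, 1)
  "350" → prefix "3" already present; 2 new (5, 0)
  "1730" → 4 new (1, 7, 3, 0)
  "2018" → 4 new (2, 0, 1, 8)
  "087" → 3 new (0, 8, 7)
  "38572" → prefix "3" already present; 4 new (8, 5, 7, 2)
  "2814470" → prefix "2" already present; 6 new (8, 1, 4, 4, 7, 0)
  "8670" → 4 new (8, 6, 7, 0)
  "33771" → prefix "3" already present; 4 new (3, 7, 7, 1)
Total nodes = 7 + 4 + 6 + 4 + 2 + 4 + 4 + 3 + 4 + 6 + 4 + 4 = 52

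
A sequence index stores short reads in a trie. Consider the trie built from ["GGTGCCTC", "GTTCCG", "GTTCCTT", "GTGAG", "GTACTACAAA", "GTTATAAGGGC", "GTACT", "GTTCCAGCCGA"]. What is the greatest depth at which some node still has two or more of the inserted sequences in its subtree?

5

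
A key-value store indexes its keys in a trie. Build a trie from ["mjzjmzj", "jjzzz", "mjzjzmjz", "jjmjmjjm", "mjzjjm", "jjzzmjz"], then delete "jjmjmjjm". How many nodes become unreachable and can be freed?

Walk "jjmjmjjm" from the leaf back toward the root, removing each node that no remaining word uses.
The suffix "mjmjjm" (6 nodes) is used only by "jjmjmjjm"; the node for "jj" still has the child "z", so pruning stops there.
Nodes removed: 6

6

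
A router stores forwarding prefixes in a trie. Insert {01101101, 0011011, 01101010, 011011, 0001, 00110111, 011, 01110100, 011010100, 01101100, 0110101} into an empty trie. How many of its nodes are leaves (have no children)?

A leaf is a node with no children — equivalently, the end of a word that is not a proper prefix of any other stored word.
Those words: "0001", "00110111", "011010100", "01101100", "01101101", "01110100"
Leaf count: 6

6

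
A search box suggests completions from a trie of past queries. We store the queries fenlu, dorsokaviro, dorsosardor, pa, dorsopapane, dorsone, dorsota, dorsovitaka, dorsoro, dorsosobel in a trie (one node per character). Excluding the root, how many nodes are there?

For each word, the new-node count is its length minus the longest prefix already in the trie:
  "fenlu" → 5 new (f, e, n, l, u)
  "dorsokaviro" → 11 new (d, o, r, s, o, k, a, v, i, r, o)
  "dorsosardor" → prefix "dorso" already present; 6 new (s, a, r, d, o, r)
  "pa" → 2 new (p, a)
  "dorsopapane" → prefix "dorso" already present; 6 new (p, a, p, a, n, e)
  "dorsone" → prefix "dorso" already present; 2 new (n, e)
  "dorsota" → prefix "dorso" already present; 2 new (t, a)
  "dorsovitaka" → prefix "dorso" already present; 6 new (v, i, t, a, k, a)
  "dorsoro" → prefix "dorso" already present; 2 new (r, o)
  "dorsosobel" → prefix "dorsos" already present; 4 new (o, b, e, l)
Total nodes = 5 + 11 + 6 + 2 + 6 + 2 + 2 + 6 + 2 + 4 = 46

46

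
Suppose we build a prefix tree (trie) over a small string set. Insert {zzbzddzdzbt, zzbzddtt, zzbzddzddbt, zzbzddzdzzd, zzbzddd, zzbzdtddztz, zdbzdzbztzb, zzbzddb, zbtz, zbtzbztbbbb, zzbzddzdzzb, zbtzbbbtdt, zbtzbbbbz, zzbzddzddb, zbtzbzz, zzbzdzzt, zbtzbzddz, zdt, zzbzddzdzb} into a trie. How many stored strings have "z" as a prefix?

Filter for entries beginning with "z":
Matches: "zbtz", "zbtzbbbbz", "zbtzbbbtdt", "zbtzbzddz", "zbtzbztbbbb", "zbtzbzz", "zdbzdzbztzb", "zdt", "zzbzddb", "zzbzddd", "zzbzddtt", "zzbzddzddb", "zzbzddzddbt", "zzbzddzdzb", "zzbzddzdzbt", "zzbzddzdzzb", "zzbzddzdzzd", "zzbzdtddztz", "zzbzdzzt"
Count: 19

19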